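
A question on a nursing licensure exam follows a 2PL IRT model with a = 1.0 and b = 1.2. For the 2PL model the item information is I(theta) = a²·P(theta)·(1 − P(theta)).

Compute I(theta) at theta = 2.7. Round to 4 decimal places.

0.1491

P = 1/(1+e^{-1.5000}) = 0.8176
P(1−P) = 0.8176 × 0.1824 = 0.1491
I = a² × P(1−P) = 1.0² × 0.1491 = 0.14915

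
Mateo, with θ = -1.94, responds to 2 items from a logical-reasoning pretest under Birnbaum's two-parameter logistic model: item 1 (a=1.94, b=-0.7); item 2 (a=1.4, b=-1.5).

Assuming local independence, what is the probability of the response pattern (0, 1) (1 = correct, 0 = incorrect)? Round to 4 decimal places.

P(θ) = 1 / (1 + exp(−a(θ − b)))
P_1 = 1/(1+e^{2.4056}) = 0.0827
P_2 = 1/(1+e^{0.6160}) = 0.3507
L = (1−P_1) × P_2 = 0.9173 × 0.3507 = 0.32167

0.3217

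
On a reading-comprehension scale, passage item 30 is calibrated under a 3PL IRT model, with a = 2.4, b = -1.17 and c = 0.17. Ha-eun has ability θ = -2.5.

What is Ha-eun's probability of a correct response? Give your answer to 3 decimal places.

0.203

P(θ) = c + (1 − c) · 1 / (1 + exp(−a(θ − b)))
Exponent: 2.4 × (-2.5 − (-1.17)) = -3.1920
1/(1 + e^{3.1920}) = 0.0395
P = 0.17 + 0.83 × 0.0395 = 0.2028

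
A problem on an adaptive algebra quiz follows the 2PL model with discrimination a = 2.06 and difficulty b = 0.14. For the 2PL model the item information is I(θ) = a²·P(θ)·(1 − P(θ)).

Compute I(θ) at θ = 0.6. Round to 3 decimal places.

P = 1/(1+e^{-0.9476}) = 0.7206
P(1−P) = 0.7206 × 0.2794 = 0.2013
I = a² × P(1−P) = 2.06² × 0.2013 = 0.85433

0.854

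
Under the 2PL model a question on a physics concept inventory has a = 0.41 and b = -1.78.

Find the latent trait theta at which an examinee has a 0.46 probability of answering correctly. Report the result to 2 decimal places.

-2.17

P(theta) = 1 / (1 + exp(−a(theta − b)))
logit = ln(0.4600/0.5400) = -0.1603
theta = b + logit/(a) = -1.78 + (-0.1603)/0.4100 = -2.1711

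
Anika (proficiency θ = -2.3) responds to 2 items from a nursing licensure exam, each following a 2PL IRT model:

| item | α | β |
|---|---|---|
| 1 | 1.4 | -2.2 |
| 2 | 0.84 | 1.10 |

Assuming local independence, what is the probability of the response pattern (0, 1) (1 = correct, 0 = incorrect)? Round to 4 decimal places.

0.0291

P(θ) = 1 / (1 + exp(−α(θ − β)))
P_1 = 1/(1+e^{0.1400}) = 0.4651
P_2 = 1/(1+e^{2.8560}) = 0.0544
L = (1−P_1) × P_2 = 0.5349 × 0.0544 = 0.02909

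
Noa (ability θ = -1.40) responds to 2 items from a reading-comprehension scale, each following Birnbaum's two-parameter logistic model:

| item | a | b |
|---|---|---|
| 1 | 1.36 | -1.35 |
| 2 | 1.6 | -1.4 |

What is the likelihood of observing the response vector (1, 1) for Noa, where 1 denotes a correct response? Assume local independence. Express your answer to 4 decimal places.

P(θ) = 1 / (1 + exp(−a(θ − b)))
P_1 = 1/(1+e^{0.0680}) = 0.4830
P_2 = 1/(1+e^{0.0000}) = 0.5000
L = P_1 × P_2 = 0.4830 × 0.5000 = 0.24150

0.2415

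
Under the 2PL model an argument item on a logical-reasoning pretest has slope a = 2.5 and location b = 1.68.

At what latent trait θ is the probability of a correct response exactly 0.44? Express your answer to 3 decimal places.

1.584

P(θ) = 1 / (1 + exp(−a(θ − b)))
logit = ln(0.4400/0.5600) = -0.2412
θ = b + logit/(a) = 1.68 + (-0.2412)/2.5000 = 1.5835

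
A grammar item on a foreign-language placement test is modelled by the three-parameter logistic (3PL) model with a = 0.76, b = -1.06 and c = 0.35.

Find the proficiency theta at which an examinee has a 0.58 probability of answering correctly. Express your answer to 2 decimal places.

P(theta) = c + (1 − c) · 1 / (1 + exp(−a(theta − b)))
Remove guessing floor: (0.58 − 0.35)/(1 − 0.35) = 0.3538
logit = ln(0.3538/0.6462) = -0.6022
theta = b + logit/(a) = -1.06 + (-0.6022)/0.7600 = -1.8523

-1.85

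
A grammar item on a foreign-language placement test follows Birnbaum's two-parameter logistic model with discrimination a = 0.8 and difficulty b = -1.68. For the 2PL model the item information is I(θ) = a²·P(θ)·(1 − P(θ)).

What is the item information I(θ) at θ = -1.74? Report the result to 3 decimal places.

0.160

P = 1/(1+e^{0.0480}) = 0.4880
P(1−P) = 0.4880 × 0.5120 = 0.2499
I = a² × P(1−P) = 0.8² × 0.2499 = 0.15991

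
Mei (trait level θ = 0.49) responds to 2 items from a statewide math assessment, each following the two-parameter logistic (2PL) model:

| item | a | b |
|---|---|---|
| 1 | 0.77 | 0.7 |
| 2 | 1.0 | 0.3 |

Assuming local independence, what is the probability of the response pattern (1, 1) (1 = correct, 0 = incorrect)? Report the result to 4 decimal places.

P(θ) = 1 / (1 + exp(−a(θ − b)))
P_1 = 1/(1+e^{0.1617}) = 0.4597
P_2 = 1/(1+e^{-0.1900}) = 0.5474
L = P_1 × P_2 = 0.4597 × 0.5474 = 0.25160

0.2516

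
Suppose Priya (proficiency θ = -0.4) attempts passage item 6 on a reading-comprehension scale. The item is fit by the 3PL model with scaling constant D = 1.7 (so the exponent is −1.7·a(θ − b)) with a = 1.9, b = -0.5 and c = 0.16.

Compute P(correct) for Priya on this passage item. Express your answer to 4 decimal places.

P(θ) = c + (1 − c) · 1 / (1 + exp(−D·a(θ − b)))
Exponent: 1.7 × 1.9 × (-0.4 − (-0.5)) = 0.3230
1/(1 + e^{-0.3230}) = 0.5801
P = 0.16 + 0.84 × 0.5801 = 0.6472

0.6472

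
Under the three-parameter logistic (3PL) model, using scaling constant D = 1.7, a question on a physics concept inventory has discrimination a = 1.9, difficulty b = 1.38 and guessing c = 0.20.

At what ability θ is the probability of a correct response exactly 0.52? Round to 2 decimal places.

1.25

P(θ) = c + (1 − c) · 1 / (1 + exp(−D·a(θ − b)))
Remove guessing floor: (0.52 − 0.20)/(1 − 0.20) = 0.4000
logit = ln(0.4000/0.6000) = -0.4055
θ = b + logit/(1.7·a) = 1.38 + (-0.4055)/3.2300 = 1.2545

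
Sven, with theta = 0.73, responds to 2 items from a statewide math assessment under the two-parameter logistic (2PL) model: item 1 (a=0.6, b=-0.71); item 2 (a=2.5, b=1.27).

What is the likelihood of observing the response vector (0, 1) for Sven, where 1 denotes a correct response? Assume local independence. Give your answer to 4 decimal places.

0.0610

P(theta) = 1 / (1 + exp(−a(theta − b)))
P_1 = 1/(1+e^{-0.8640}) = 0.7035
P_2 = 1/(1+e^{1.3500}) = 0.2059
L = (1−P_1) × P_2 = 0.2965 × 0.2059 = 0.06104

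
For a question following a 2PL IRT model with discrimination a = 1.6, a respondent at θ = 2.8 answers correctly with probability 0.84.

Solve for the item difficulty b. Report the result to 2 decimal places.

P(θ) = 1 / (1 + exp(−a(θ − b)))
logit(0.84) = ln(0.84/0.16) = 1.6582
b = θ − logit/(a) = 2.8 − 1.6582/1.6000 = 1.7636

1.76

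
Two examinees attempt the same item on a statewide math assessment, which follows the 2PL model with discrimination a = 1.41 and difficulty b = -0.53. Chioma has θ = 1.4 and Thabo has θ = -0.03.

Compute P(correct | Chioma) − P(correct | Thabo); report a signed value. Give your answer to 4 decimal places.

P(θ) = 1 / (1 + exp(−a(θ − b)))
P(Chioma) = 0.9383  [exponent 2.7213]
P(Thabo) = 0.6693  [exponent 0.7050]
Difference = 0.9383 − 0.6693 = 0.2690

0.2690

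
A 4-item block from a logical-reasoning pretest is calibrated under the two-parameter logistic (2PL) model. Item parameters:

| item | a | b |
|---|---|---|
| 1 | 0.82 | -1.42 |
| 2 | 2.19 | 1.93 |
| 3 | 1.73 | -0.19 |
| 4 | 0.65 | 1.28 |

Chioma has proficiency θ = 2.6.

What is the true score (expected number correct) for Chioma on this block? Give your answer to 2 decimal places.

P(θ) = 1 / (1 + exp(−a(θ − b)))
P_1 = 1/(1+e^{-3.2964}) = 0.9643
P_2 = 1/(1+e^{-1.4673}) = 0.8126
P_3 = 1/(1+e^{-4.8267}) = 0.9921
P_4 = 1/(1+e^{-0.8580}) = 0.7022
E[score] = 0.9643 + 0.8126 + 0.9921 + 0.7022 = 3.4712

3.47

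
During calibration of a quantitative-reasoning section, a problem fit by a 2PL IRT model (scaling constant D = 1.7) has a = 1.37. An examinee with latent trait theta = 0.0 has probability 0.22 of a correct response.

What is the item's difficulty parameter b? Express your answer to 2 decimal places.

0.54

P(theta) = 1 / (1 + exp(−D·a(theta − b)))
logit(0.22) = ln(0.22/0.78) = -1.2657
b = theta − logit/(1.7·a) = 0.0 − (-1.2657)/2.3290 = 0.5434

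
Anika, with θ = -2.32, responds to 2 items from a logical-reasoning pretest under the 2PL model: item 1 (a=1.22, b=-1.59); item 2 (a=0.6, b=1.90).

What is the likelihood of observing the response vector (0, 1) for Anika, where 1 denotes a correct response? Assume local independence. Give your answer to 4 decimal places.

0.0522

P(θ) = 1 / (1 + exp(−a(θ − b)))
P_1 = 1/(1+e^{0.8906}) = 0.2910
P_2 = 1/(1+e^{2.5320}) = 0.0736
L = (1−P_1) × P_2 = 0.7090 × 0.0736 = 0.05222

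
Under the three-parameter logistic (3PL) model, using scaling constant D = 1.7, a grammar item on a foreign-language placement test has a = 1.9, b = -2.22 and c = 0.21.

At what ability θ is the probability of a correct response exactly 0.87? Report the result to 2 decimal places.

P(θ) = c + (1 − c) · 1 / (1 + exp(−D·a(θ − b)))
Remove guessing floor: (0.87 − 0.21)/(1 − 0.21) = 0.8354
logit = ln(0.8354/0.1646) = 1.6247
θ = b + logit/(1.7·a) = -2.22 + 1.6247/3.2300 = -1.7170

-1.72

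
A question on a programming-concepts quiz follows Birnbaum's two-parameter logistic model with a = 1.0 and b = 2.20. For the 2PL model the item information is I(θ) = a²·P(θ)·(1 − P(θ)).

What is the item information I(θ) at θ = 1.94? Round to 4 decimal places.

0.2458

P = 1/(1+e^{0.2600}) = 0.4354
P(1−P) = 0.4354 × 0.5646 = 0.2458
I = a² × P(1−P) = 1.0² × 0.2458 = 0.24582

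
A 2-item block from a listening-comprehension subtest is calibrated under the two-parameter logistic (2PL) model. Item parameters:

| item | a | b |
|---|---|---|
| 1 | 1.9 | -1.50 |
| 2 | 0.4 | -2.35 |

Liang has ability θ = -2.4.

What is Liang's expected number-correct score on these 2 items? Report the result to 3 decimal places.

0.648

P(θ) = 1 / (1 + exp(−a(θ − b)))
P_1 = 1/(1+e^{1.7100}) = 0.1532
P_2 = 1/(1+e^{0.0200}) = 0.4950
E[score] = 0.1532 + 0.4950 = 0.6482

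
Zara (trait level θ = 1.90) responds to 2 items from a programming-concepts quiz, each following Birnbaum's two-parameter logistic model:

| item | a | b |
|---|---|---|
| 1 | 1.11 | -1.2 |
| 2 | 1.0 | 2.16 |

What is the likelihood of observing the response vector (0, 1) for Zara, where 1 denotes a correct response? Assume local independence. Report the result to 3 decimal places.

P(θ) = 1 / (1 + exp(−a(θ − b)))
P_1 = 1/(1+e^{-3.4410}) = 0.9690
P_2 = 1/(1+e^{0.2600}) = 0.4354
L = (1−P_1) × P_2 = 0.0310 × 0.4354 = 0.01351

0.014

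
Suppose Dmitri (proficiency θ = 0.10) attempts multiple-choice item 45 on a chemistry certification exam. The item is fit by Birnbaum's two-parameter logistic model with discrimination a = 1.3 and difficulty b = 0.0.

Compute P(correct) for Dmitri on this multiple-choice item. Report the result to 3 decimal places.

P(θ) = 1 / (1 + exp(−a(θ − b)))
Exponent: 1.3 × (0.10 − 0.0) = 0.1300
1/(1 + e^{-0.1300}) = 0.5325

0.532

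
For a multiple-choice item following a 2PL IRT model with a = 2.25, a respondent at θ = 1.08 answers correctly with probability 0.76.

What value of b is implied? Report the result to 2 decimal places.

P(θ) = 1 / (1 + exp(−a(θ − b)))
logit(0.76) = ln(0.76/0.24) = 1.1527
b = θ − logit/(a) = 1.08 − 1.1527/2.2500 = 0.5677

0.57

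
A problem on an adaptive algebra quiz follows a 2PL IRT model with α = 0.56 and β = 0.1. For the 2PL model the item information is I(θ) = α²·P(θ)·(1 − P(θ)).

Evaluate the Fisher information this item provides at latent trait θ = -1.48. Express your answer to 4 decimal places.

0.0649

P = 1/(1+e^{0.8848}) = 0.2922
P(1−P) = 0.2922 × 0.7078 = 0.2068
I = α² × P(1−P) = 0.56² × 0.2068 = 0.06486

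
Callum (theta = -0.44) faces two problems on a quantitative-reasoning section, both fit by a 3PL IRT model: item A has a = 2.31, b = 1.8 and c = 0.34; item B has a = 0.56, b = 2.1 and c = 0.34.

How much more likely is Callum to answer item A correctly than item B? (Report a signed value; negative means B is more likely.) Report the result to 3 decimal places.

-0.125

P(theta) = c + (1 − c) · 1 / (1 + exp(−a(theta − b)))
P_A = 0.3437
P_B = 0.4682
P_A − P_B = -0.1245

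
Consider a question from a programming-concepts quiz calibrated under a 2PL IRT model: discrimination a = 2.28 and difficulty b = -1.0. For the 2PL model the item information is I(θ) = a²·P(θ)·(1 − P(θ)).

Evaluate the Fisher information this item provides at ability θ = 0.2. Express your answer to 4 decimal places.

0.2972

P = 1/(1+e^{-2.7360}) = 0.9391
P(1−P) = 0.9391 × 0.0609 = 0.0572
I = a² × P(1−P) = 2.28² × 0.0572 = 0.29722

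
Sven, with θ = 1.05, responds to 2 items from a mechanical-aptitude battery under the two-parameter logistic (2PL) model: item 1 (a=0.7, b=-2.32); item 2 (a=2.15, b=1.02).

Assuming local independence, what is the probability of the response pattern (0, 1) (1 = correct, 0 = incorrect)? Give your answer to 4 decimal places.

P(θ) = 1 / (1 + exp(−a(θ − b)))
P_1 = 1/(1+e^{-2.3590}) = 0.9136
P_2 = 1/(1+e^{-0.0645}) = 0.5161
L = (1−P_1) × P_2 = 0.0864 × 0.5161 = 0.04457

0.0446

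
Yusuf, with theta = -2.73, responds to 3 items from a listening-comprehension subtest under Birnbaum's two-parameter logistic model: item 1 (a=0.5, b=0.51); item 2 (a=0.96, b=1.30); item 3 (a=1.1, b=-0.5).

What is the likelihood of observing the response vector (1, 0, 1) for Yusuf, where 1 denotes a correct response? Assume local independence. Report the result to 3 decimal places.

P(theta) = 1 / (1 + exp(−a(theta − b)))
P_1 = 1/(1+e^{1.6200}) = 0.1652
P_2 = 1/(1+e^{3.8688}) = 0.0205
P_3 = 1/(1+e^{2.4530}) = 0.0792
L = P_1 × (1−P_2) × P_3 = 0.1652 × 0.9795 × 0.0792 = 0.01282

0.013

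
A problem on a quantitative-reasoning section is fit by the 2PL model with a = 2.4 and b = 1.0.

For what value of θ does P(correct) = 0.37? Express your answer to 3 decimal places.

P(θ) = 1 / (1 + exp(−a(θ − b)))
logit = ln(0.3700/0.6300) = -0.5322
θ = b + logit/(a) = 1.0 + (-0.5322)/2.4000 = 0.7782

0.778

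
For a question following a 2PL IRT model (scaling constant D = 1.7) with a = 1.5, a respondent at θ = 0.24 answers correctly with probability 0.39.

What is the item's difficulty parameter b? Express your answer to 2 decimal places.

0.42

P(θ) = 1 / (1 + exp(−D·a(θ − b)))
logit(0.39) = ln(0.39/0.61) = -0.4473
b = θ − logit/(1.7·a) = 0.24 − (-0.4473)/2.5500 = 0.4154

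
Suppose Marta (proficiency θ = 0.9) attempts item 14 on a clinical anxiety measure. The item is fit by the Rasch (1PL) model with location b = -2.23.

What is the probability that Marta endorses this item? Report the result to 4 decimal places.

0.9581

P(θ) = 1 / (1 + exp(−(θ − b)))
Exponent: (0.9 − (-2.23)) = 3.1300
1/(1 + e^{-3.1300}) = 0.9581
P = 0.9581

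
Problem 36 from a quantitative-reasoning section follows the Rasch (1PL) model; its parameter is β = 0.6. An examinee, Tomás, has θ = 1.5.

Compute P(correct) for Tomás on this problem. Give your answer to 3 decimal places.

0.711

P(θ) = 1 / (1 + exp(−(θ − β)))
Exponent: (1.5 − 0.6) = 0.9000
1/(1 + e^{-0.9000}) = 0.7109
P = 0.7109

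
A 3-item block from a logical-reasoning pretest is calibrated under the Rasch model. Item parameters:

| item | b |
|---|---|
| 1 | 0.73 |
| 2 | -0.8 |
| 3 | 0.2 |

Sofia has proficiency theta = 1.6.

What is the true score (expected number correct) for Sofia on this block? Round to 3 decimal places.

P(theta) = 1 / (1 + exp(−(theta − b)))
P_1 = 1/(1+e^{-0.8700}) = 0.7047
P_2 = 1/(1+e^{-2.4000}) = 0.9168
P_3 = 1/(1+e^{-1.4000}) = 0.8022
E[score] = 0.7047 + 0.9168 + 0.8022 = 2.4238

2.424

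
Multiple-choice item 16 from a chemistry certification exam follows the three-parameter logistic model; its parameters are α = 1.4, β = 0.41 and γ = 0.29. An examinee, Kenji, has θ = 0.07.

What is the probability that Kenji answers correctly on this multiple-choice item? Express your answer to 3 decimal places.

P(θ) = γ + (1 − γ) · 1 / (1 + exp(−α(θ − β)))
Exponent: 1.4 × (0.07 − 0.41) = -0.4760
1/(1 + e^{0.4760}) = 0.3832
P = 0.29 + 0.71 × 0.3832 = 0.5621

0.562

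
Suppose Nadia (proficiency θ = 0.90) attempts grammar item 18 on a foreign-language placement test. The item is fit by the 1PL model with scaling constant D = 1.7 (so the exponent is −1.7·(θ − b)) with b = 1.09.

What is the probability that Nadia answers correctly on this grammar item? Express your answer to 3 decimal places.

0.420

P(θ) = 1 / (1 + exp(−D·(θ − b)))
Exponent: 1.7 × (0.90 − 1.09) = -0.3230
1/(1 + e^{0.3230}) = 0.4199
P = 0.4199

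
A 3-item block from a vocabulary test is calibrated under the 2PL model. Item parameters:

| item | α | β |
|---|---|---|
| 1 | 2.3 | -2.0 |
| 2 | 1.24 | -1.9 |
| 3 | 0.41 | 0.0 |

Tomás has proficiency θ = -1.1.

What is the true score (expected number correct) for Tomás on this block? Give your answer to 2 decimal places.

P(θ) = 1 / (1 + exp(−α(θ − β)))
P_1 = 1/(1+e^{-2.0700}) = 0.8880
P_2 = 1/(1+e^{-0.9920}) = 0.7295
P_3 = 1/(1+e^{0.4510}) = 0.3891
E[score] = 0.8880 + 0.7295 + 0.3891 = 2.0066

2.01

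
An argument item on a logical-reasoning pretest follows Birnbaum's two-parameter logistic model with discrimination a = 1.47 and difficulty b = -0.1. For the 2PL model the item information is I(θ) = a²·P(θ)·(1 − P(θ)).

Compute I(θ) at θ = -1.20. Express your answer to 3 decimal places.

P = 1/(1+e^{1.6170}) = 0.1656
P(1−P) = 0.1656 × 0.8344 = 0.1382
I = a² × P(1−P) = 1.47² × 0.1382 = 0.29861

0.299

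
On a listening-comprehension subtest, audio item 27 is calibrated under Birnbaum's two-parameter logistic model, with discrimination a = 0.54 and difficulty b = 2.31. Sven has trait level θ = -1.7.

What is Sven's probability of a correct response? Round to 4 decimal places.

0.1029

P(θ) = 1 / (1 + exp(−a(θ − b)))
Exponent: 0.54 × (-1.7 − 2.31) = -2.1654
1/(1 + e^{2.1654}) = 0.1029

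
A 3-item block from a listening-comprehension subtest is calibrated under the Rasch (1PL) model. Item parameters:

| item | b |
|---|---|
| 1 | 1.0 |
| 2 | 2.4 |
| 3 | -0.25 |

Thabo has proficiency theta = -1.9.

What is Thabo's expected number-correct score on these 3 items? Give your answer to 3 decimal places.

P(theta) = 1 / (1 + exp(−(theta − b)))
P_1 = 1/(1+e^{2.9000}) = 0.0522
P_2 = 1/(1+e^{4.3000}) = 0.0134
P_3 = 1/(1+e^{1.6500}) = 0.1611
E[score] = 0.0522 + 0.0134 + 0.1611 = 0.2266

0.227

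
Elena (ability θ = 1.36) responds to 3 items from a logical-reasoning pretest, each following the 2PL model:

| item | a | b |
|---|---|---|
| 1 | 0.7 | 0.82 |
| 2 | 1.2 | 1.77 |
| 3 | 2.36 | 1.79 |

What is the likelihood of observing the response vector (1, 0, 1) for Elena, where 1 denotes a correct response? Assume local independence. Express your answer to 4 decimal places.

0.0980

P(θ) = 1 / (1 + exp(−a(θ − b)))
P_1 = 1/(1+e^{-0.3780}) = 0.5934
P_2 = 1/(1+e^{0.4920}) = 0.3794
P_3 = 1/(1+e^{1.0148}) = 0.2660
L = P_1 × (1−P_2) × P_3 = 0.5934 × 0.6206 × 0.2660 = 0.09797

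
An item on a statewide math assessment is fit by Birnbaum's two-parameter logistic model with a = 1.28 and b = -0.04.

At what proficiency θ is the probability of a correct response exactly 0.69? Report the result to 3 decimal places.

P(θ) = 1 / (1 + exp(−a(θ − b)))
logit = ln(0.6900/0.3100) = 0.8001
θ = b + logit/(a) = -0.04 + 0.8001/1.2800 = 0.5851

0.585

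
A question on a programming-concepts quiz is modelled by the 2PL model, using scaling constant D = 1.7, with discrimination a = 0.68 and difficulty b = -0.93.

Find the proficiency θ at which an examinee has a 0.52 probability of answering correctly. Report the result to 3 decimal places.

-0.861

P(θ) = 1 / (1 + exp(−D·a(θ − b)))
logit = ln(0.5200/0.4800) = 0.0800
θ = b + logit/(1.7·a) = -0.93 + 0.0800/1.1560 = -0.8608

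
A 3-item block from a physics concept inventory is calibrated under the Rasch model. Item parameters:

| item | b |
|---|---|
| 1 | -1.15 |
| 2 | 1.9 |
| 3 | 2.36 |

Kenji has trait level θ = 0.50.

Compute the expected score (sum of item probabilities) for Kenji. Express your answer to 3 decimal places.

1.171

P(θ) = 1 / (1 + exp(−(θ − b)))
P_1 = 1/(1+e^{-1.6500}) = 0.8389
P_2 = 1/(1+e^{1.4000}) = 0.1978
P_3 = 1/(1+e^{1.8600}) = 0.1347
E[score] = 0.8389 + 0.1978 + 0.1347 = 1.1714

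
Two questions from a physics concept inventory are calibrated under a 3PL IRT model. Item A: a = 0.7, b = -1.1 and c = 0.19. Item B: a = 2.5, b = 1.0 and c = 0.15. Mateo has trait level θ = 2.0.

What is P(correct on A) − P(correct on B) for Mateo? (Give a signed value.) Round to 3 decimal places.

-0.019

P(θ) = c + (1 − c) · 1 / (1 + exp(−a(θ − b)))
P_A = 0.9170
P_B = 0.9355
P_A − P_B = -0.0185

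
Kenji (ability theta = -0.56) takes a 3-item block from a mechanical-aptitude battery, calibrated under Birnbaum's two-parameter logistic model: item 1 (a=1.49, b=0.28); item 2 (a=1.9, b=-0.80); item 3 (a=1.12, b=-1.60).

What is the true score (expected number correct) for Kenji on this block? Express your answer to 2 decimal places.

1.60

P(theta) = 1 / (1 + exp(−a(theta − b)))
P_1 = 1/(1+e^{1.2516}) = 0.2224
P_2 = 1/(1+e^{-0.4560}) = 0.6121
P_3 = 1/(1+e^{-1.1648}) = 0.7622
E[score] = 0.2224 + 0.6121 + 0.7622 = 1.5967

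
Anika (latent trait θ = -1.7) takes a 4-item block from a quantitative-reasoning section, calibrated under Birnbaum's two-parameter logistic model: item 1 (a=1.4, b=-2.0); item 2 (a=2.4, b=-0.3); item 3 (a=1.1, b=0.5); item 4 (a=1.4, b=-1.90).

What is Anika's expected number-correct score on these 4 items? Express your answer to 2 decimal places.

P(θ) = 1 / (1 + exp(−a(θ − b)))
P_1 = 1/(1+e^{-0.4200}) = 0.6035
P_2 = 1/(1+e^{3.3600}) = 0.0336
P_3 = 1/(1+e^{2.4200}) = 0.0817
P_4 = 1/(1+e^{-0.2800}) = 0.5695
E[score] = 0.6035 + 0.0336 + 0.0817 + 0.5695 = 1.2883

1.29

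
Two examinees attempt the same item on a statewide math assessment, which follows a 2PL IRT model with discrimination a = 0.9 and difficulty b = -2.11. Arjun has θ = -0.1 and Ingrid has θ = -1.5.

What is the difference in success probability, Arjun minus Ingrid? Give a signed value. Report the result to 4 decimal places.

0.2253

P(θ) = 1 / (1 + exp(−a(θ − b)))
P(Arjun) = 0.8592  [exponent 1.8090]
P(Ingrid) = 0.6339  [exponent 0.5490]
Difference = 0.8592 − 0.6339 = 0.2253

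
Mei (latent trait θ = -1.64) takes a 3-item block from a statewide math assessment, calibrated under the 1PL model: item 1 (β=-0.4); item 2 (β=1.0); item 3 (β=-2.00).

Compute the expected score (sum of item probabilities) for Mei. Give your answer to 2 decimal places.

0.88

P(θ) = 1 / (1 + exp(−(θ − β)))
P_1 = 1/(1+e^{1.2400}) = 0.2244
P_2 = 1/(1+e^{2.6400}) = 0.0666
P_3 = 1/(1+e^{-0.3600}) = 0.5890
E[score] = 0.2244 + 0.0666 + 0.5890 = 0.8801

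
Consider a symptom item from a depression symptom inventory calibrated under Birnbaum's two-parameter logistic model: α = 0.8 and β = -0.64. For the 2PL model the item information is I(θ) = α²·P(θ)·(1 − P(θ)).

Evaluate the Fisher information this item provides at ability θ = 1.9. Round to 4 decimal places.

P = 1/(1+e^{-2.0320}) = 0.8841
P(1−P) = 0.8841 × 0.1159 = 0.1025
I = α² × P(1−P) = 0.8² × 0.1025 = 0.06557

0.0656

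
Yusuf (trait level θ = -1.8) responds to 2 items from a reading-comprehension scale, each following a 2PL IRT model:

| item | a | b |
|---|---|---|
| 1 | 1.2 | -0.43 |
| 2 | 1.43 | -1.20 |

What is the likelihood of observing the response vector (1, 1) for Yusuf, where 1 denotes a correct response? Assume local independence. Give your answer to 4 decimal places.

P(θ) = 1 / (1 + exp(−a(θ − b)))
P_1 = 1/(1+e^{1.6440}) = 0.1619
P_2 = 1/(1+e^{0.8580}) = 0.2978
L = P_1 × P_2 = 0.1619 × 0.2978 = 0.04821

0.0482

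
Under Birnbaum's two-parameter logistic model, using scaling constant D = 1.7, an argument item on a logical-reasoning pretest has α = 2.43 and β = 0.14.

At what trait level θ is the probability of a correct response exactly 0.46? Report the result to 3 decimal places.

0.101

P(θ) = 1 / (1 + exp(−D·α(θ − β)))
logit = ln(0.4600/0.5400) = -0.1603
θ = β + logit/(1.7·α) = 0.14 + (-0.1603)/4.1310 = 0.1012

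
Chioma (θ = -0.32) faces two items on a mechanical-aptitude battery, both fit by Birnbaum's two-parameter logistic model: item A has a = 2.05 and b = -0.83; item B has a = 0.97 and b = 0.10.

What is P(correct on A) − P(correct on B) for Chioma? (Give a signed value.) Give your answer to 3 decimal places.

P(θ) = 1 / (1 + exp(−a(θ − b)))
P_A = 0.7399
P_B = 0.3995
P_A − P_B = 0.3404

0.340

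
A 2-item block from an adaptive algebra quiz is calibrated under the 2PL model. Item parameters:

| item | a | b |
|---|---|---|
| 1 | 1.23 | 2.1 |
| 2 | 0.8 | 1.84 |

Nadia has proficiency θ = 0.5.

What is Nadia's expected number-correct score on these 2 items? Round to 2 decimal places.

0.38

P(θ) = 1 / (1 + exp(−a(θ − b)))
P_1 = 1/(1+e^{1.9680}) = 0.1226
P_2 = 1/(1+e^{1.0720}) = 0.2550
E[score] = 0.1226 + 0.2550 = 0.3776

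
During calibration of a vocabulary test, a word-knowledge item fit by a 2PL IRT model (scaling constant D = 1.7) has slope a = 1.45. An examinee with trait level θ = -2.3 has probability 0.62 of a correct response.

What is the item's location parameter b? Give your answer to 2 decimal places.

P(θ) = 1 / (1 + exp(−D·a(θ − b)))
logit(0.62) = ln(0.62/0.38) = 0.4895
b = θ − logit/(1.7·a) = -2.3 − 0.4895/2.4650 = -2.4986

-2.50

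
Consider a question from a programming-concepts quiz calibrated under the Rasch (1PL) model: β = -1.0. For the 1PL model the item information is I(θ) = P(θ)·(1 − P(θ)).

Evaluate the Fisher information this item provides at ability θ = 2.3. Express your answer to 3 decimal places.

0.034

P = 1/(1+e^{-3.3000}) = 0.9644
P(1−P) = 0.9644 × 0.0356 = 0.0343
I = P(1−P) = 0.03431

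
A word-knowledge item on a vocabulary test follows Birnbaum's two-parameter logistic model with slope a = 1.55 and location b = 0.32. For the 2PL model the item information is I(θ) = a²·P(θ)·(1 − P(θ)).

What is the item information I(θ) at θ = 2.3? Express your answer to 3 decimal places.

P = 1/(1+e^{-3.0690}) = 0.9556
P(1−P) = 0.9556 × 0.0444 = 0.0424
I = a² × P(1−P) = 1.55² × 0.0424 = 0.10194

0.102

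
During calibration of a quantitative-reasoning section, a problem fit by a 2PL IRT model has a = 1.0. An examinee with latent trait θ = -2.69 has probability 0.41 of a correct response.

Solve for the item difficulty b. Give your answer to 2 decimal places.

P(θ) = 1 / (1 + exp(−a(θ − b)))
logit(0.41) = ln(0.41/0.59) = -0.3640
b = θ − logit/(a) = -2.69 − (-0.3640)/1.0000 = -2.3260

-2.33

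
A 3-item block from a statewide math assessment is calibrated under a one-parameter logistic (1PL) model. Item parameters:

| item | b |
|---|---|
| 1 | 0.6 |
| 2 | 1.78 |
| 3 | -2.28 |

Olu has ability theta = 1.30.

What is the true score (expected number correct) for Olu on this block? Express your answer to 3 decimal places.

P(theta) = 1 / (1 + exp(−(theta − b)))
P_1 = 1/(1+e^{-0.7000}) = 0.6682
P_2 = 1/(1+e^{0.4800}) = 0.3823
P_3 = 1/(1+e^{-3.5800}) = 0.9729
E[score] = 0.6682 + 0.3823 + 0.9729 = 2.0233

2.023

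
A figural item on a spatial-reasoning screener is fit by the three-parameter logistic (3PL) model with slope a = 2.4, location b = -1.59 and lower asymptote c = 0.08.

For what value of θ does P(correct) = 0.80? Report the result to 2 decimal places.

-1.06

P(θ) = c + (1 − c) · 1 / (1 + exp(−a(θ − b)))
Remove guessing floor: (0.80 − 0.08)/(1 − 0.08) = 0.7826
logit = ln(0.7826/0.2174) = 1.2809
θ = b + logit/(a) = -1.59 + 1.2809/2.4000 = -1.0563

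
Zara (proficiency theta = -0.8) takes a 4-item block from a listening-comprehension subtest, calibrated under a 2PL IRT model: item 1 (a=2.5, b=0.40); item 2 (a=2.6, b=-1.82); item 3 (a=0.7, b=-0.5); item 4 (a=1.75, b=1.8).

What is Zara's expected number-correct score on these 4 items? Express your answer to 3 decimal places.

P(theta) = 1 / (1 + exp(−a(theta − b)))
P_1 = 1/(1+e^{3.0000}) = 0.0474
P_2 = 1/(1+e^{-2.6520}) = 0.9341
P_3 = 1/(1+e^{0.2100}) = 0.4477
P_4 = 1/(1+e^{4.5500}) = 0.0105
E[score] = 0.0474 + 0.9341 + 0.4477 + 0.0105 = 1.4397

1.440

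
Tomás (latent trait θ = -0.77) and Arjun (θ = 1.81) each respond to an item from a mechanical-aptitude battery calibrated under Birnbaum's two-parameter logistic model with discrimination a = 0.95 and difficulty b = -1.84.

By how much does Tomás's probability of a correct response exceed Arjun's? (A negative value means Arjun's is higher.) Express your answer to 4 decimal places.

-0.2355

P(θ) = 1 / (1 + exp(−a(θ − b)))
P(Tomás) = 0.7343  [exponent 1.0165]
P(Arjun) = 0.9697  [exponent 3.4675]
Difference = 0.7343 − 0.9697 = -0.2355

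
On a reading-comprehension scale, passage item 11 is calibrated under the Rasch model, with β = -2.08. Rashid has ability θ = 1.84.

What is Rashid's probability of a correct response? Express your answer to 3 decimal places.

0.981

P(θ) = 1 / (1 + exp(−(θ − β)))
Exponent: (1.84 − (-2.08)) = 3.9200
1/(1 + e^{-3.9200}) = 0.9805
P = 0.9805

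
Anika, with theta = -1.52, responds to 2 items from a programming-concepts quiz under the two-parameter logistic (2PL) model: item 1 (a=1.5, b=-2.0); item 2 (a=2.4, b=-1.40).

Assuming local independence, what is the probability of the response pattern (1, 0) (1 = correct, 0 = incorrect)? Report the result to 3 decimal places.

0.384

P(theta) = 1 / (1 + exp(−a(theta − b)))
P_1 = 1/(1+e^{-0.7200}) = 0.6726
P_2 = 1/(1+e^{0.2880}) = 0.4285
L = P_1 × (1−P_2) = 0.6726 × 0.5715 = 0.38440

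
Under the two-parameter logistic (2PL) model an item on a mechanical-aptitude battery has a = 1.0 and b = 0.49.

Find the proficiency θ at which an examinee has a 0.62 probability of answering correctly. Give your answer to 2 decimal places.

0.98

P(θ) = 1 / (1 + exp(−a(θ − b)))
logit = ln(0.6200/0.3800) = 0.4895
θ = b + logit/(a) = 0.49 + 0.4895/1.0000 = 0.9795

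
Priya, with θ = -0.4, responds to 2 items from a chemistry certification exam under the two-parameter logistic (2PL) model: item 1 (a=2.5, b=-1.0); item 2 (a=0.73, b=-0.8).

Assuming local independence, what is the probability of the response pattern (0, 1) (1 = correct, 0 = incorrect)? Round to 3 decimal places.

0.104

P(θ) = 1 / (1 + exp(−a(θ − b)))
P_1 = 1/(1+e^{-1.5000}) = 0.8176
P_2 = 1/(1+e^{-0.2920}) = 0.5725
L = (1−P_1) × P_2 = 0.1824 × 0.5725 = 0.10444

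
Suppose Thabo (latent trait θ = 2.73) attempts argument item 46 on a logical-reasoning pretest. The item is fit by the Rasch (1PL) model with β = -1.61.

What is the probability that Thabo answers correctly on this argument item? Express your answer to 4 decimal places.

P(θ) = 1 / (1 + exp(−(θ − β)))
Exponent: (2.73 − (-1.61)) = 4.3400
1/(1 + e^{-4.3400}) = 0.9871
P = 0.9871

0.9871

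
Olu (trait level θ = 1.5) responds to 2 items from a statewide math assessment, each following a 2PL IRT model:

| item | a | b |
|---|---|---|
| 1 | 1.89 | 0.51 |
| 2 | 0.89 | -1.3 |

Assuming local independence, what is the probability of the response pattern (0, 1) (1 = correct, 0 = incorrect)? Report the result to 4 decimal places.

0.1232

P(θ) = 1 / (1 + exp(−a(θ − b)))
P_1 = 1/(1+e^{-1.8711}) = 0.8666
P_2 = 1/(1+e^{-2.4920}) = 0.9236
L = (1−P_1) × P_2 = 0.1334 × 0.9236 = 0.12322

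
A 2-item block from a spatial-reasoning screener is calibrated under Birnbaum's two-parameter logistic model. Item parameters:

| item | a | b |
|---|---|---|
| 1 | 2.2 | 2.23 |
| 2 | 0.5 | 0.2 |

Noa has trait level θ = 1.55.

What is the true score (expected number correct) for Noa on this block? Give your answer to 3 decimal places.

P(θ) = 1 / (1 + exp(−a(θ − b)))
P_1 = 1/(1+e^{1.4960}) = 0.1830
P_2 = 1/(1+e^{-0.6750}) = 0.6626
E[score] = 0.1830 + 0.6626 = 0.8456

0.846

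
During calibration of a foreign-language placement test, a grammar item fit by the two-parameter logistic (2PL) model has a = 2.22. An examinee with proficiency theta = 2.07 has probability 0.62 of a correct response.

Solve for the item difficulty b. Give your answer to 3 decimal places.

1.849

P(theta) = 1 / (1 + exp(−a(theta − b)))
logit(0.62) = ln(0.62/0.38) = 0.4895
b = theta − logit/(a) = 2.07 − 0.4895/2.2200 = 1.8495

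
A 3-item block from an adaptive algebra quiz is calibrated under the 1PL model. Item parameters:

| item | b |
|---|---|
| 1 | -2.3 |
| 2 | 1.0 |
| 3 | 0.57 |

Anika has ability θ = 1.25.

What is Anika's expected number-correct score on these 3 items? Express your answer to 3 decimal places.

2.198

P(θ) = 1 / (1 + exp(−(θ − b)))
P_1 = 1/(1+e^{-3.5500}) = 0.9721
P_2 = 1/(1+e^{-0.2500}) = 0.5622
P_3 = 1/(1+e^{-0.6800}) = 0.6637
E[score] = 0.9721 + 0.5622 + 0.6637 = 2.1980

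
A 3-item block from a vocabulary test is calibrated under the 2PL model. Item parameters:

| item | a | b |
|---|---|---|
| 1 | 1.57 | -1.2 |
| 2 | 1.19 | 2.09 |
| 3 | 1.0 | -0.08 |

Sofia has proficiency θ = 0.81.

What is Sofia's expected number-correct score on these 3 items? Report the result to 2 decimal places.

1.85

P(θ) = 1 / (1 + exp(−a(θ − b)))
P_1 = 1/(1+e^{-3.1557}) = 0.9591
P_2 = 1/(1+e^{1.5232}) = 0.1790
P_3 = 1/(1+e^{-0.8900}) = 0.7089
E[score] = 0.9591 + 0.1790 + 0.7089 = 1.8470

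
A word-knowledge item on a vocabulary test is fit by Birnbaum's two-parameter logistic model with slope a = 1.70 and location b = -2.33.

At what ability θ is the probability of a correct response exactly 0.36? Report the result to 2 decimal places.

P(θ) = 1 / (1 + exp(−a(θ − b)))
logit = ln(0.3600/0.6400) = -0.5754
θ = b + logit/(a) = -2.33 + (-0.5754)/1.7000 = -2.6684

-2.67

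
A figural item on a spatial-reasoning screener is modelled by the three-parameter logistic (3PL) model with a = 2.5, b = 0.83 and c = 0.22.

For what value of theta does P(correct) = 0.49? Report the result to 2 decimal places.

0.58

P(theta) = c + (1 − c) · 1 / (1 + exp(−a(theta − b)))
Remove guessing floor: (0.49 − 0.22)/(1 − 0.22) = 0.3462
logit = ln(0.3462/0.6538) = -0.6360
theta = b + logit/(a) = 0.83 + (-0.6360)/2.5000 = 0.5756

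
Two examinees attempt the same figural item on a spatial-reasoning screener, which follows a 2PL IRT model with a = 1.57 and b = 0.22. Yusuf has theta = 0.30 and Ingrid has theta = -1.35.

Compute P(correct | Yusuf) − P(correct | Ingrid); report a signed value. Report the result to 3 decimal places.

0.453

P(theta) = 1 / (1 + exp(−a(theta − b)))
P(Yusuf) = 0.5314  [exponent 0.1256]
P(Ingrid) = 0.0784  [exponent -2.4649]
Difference = 0.5314 − 0.0784 = 0.4530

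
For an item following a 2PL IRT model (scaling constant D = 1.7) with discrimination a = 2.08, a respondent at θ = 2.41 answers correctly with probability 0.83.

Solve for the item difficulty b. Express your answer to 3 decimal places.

1.962

P(θ) = 1 / (1 + exp(−D·a(θ − b)))
logit(0.83) = ln(0.83/0.17) = 1.5856
b = θ − logit/(1.7·a) = 2.41 − 1.5856/3.5360 = 1.9616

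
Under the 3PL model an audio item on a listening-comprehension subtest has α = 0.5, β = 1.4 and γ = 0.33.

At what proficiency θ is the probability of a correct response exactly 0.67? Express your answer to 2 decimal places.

P(θ) = γ + (1 − γ) · 1 / (1 + exp(−α(θ − β)))
Remove guessing floor: (0.67 − 0.33)/(1 − 0.33) = 0.5075
logit = ln(0.5075/0.4925) = 0.0299
θ = β + logit/(α) = 1.4 + 0.0299/0.5000 = 1.4597

1.46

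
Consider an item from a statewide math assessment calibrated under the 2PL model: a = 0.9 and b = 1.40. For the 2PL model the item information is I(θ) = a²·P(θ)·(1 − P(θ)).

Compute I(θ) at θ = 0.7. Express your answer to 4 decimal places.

0.1837

P = 1/(1+e^{0.6300}) = 0.3475
P(1−P) = 0.3475 × 0.6525 = 0.2267
I = a² × P(1−P) = 0.9² × 0.2267 = 0.18367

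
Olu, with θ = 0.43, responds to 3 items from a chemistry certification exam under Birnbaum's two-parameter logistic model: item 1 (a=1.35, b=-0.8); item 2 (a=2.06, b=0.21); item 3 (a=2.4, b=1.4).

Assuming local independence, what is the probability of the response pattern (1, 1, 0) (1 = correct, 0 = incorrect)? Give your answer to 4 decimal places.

0.4681

P(θ) = 1 / (1 + exp(−a(θ − b)))
P_1 = 1/(1+e^{-1.6605}) = 0.8403
P_2 = 1/(1+e^{-0.4532}) = 0.6114
P_3 = 1/(1+e^{2.3280}) = 0.0888
L = P_1 × P_2 × (1−P_3) = 0.8403 × 0.6114 × 0.9112 = 0.46812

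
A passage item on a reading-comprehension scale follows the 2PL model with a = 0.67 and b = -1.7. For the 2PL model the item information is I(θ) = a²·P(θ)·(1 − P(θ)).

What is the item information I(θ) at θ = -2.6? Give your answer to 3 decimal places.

0.103

P = 1/(1+e^{0.6030}) = 0.3537
P(1−P) = 0.3537 × 0.6463 = 0.2286
I = a² × P(1−P) = 0.67² × 0.2286 = 0.10261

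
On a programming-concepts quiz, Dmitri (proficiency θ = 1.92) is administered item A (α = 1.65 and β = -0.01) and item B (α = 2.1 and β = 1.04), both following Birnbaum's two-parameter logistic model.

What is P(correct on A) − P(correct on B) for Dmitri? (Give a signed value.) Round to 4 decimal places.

P(θ) = 1 / (1 + exp(−α(θ − β)))
P_A = 0.9602
P_B = 0.8639
P_A − P_B = 0.0964

0.0964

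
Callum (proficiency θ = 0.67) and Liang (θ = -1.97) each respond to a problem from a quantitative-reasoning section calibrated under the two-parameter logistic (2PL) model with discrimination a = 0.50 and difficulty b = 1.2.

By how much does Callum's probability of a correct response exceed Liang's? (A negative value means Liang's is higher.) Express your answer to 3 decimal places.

P(θ) = 1 / (1 + exp(−a(θ − b)))
P(Callum) = 0.4341  [exponent -0.2650]
P(Liang) = 0.1701  [exponent -1.5850]
Difference = 0.4341 − 0.1701 = 0.2640

0.264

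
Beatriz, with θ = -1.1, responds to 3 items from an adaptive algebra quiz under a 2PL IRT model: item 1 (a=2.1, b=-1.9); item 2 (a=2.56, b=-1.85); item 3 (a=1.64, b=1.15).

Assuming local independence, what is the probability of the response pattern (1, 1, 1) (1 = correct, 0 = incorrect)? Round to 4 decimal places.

0.0179

P(θ) = 1 / (1 + exp(−a(θ − b)))
P_1 = 1/(1+e^{-1.6800}) = 0.8429
P_2 = 1/(1+e^{-1.9200}) = 0.8721
P_3 = 1/(1+e^{3.6900}) = 0.0244
L = P_1 × P_2 × P_3 = 0.8429 × 0.8721 × 0.0244 = 0.01791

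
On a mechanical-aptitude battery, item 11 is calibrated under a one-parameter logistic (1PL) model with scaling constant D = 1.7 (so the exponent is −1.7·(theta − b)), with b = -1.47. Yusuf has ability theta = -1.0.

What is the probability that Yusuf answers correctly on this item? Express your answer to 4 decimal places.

0.6898

P(theta) = 1 / (1 + exp(−D·(theta − b)))
Exponent: 1.7 × (-1.0 − (-1.47)) = 0.7990
1/(1 + e^{-0.7990}) = 0.6898
P = 0.6898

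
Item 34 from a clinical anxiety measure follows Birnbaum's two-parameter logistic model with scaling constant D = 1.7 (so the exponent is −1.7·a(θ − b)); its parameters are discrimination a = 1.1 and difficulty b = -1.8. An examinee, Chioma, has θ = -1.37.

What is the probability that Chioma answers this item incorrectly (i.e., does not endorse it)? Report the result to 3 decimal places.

P(θ) = 1 / (1 + exp(−D·a(θ − b)))
Exponent: 1.7 × 1.1 × (-1.37 − (-1.8)) = 0.8041
1/(1 + e^{-0.8041}) = 0.6909
P = 0.6909
P(incorrect) = 1 − 0.6909 = 0.3091

0.309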